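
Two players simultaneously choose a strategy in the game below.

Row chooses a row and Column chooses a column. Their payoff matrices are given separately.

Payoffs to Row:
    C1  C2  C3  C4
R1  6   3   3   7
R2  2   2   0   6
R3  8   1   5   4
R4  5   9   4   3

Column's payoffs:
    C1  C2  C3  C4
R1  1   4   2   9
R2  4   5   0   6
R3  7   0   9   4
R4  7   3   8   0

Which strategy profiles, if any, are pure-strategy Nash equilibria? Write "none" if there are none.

(R1, C1): Row can switch to R3 (6 → 8). Not NE.
(R1, C2): Row can switch to R4 (3 → 9). Not NE.
(R1, C3): Row can switch to R3 (3 → 5). Not NE.
(R1, C4): Row gets 7, best alternative 6; Column gets 9, best alternative 4. No profitable deviation — NE.
(R2, C1): Row can switch to R1 (2 → 6). Not NE.
(R2, C2): Row can switch to R1 (2 → 3). Not NE.
(R2, C3): Row can switch to R1 (0 → 3). Not NE.
(R2, C4): Row can switch to R1 (6 → 7). Not NE.
(R3, C1): Column can switch to C3 (7 → 9). Not NE.
(R3, C3): Row gets 5, best alternative 4; Column gets 9, best alternative 7. No profitable deviation — NE.
(The remaining 6 profiles each have a profitable deviation by the same check.)

The pure Nash equilibria are (R1, C4) and (R3, C3).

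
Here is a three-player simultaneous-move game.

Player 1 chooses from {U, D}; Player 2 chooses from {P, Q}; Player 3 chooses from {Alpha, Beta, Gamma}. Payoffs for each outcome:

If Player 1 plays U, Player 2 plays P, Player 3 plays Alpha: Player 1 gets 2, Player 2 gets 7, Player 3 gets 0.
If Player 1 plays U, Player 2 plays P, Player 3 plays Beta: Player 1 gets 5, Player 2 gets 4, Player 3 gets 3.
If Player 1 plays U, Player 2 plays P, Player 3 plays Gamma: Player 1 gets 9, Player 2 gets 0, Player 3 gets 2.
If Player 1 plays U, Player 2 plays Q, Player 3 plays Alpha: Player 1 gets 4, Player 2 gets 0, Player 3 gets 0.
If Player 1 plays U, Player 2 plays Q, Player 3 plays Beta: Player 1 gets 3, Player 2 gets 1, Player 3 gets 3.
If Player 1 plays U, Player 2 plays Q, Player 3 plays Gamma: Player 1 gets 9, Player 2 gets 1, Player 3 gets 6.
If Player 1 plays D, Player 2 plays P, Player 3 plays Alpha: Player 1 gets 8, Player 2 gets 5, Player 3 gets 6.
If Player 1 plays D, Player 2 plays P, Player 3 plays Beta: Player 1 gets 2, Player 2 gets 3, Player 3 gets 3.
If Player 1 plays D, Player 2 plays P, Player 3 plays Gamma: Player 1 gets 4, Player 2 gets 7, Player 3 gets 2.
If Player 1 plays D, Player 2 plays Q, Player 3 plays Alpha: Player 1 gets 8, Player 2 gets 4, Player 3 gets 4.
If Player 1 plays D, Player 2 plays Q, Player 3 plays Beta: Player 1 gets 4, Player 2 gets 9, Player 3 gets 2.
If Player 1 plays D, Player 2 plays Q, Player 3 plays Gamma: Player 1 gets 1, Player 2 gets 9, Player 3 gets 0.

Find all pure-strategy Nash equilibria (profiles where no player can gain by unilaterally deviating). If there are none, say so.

Player 1 against (P, Alpha): payoffs 2, 8 → best response D.
Player 1 against (P, Beta): payoffs 5, 2 → best response U.
Player 1 against (P, Gamma): payoffs 9, 4 → best response U.
Player 1 against (Q, Alpha): payoffs 4, 8 → best response D.
Player 1 against (Q, Beta): payoffs 3, 4 → best response D.
Player 1 against (Q, Gamma): payoffs 9, 1 → best response U.
Player 2 against (U, Alpha): payoffs 7, 0 → best response P.
Player 2 against (U, Beta): payoffs 4, 1 → best response P.
Player 2 against (U, Gamma): payoffs 0, 1 → best response Q.
Player 2 against (D, Alpha): payoffs 5, 4 → best response P.
Player 2 against (D, Beta): payoffs 3, 9 → best response Q.
Player 2 against (D, Gamma): payoffs 7, 9 → best response Q.
Player 3 against (U, P): payoffs 0, 3, 2 → best response Beta.
Player 3 against (U, Q): payoffs 0, 3, 6 → best response Gamma.
Player 3 against (D, P): payoffs 6, 3, 2 → best response Alpha.
Player 3 against (D, Q): payoffs 4, 2, 0 → best response Alpha.
Mutual best responses: (U, P, Beta); (U, Q, Gamma); (D, P, Alpha).

Pure-strategy Nash equilibria: (U, P, Beta); (U, Q, Gamma); (D, P, Alpha)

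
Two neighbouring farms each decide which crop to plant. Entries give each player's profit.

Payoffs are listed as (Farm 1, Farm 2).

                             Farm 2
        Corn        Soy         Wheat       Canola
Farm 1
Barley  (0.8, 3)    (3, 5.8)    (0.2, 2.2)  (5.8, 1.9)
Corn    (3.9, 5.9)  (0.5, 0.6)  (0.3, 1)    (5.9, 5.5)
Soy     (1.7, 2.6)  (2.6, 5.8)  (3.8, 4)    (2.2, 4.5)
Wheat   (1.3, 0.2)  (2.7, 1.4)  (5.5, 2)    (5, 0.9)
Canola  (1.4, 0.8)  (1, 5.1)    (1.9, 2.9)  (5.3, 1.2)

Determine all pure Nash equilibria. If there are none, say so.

(Barley, Soy), (Corn, Corn), (Wheat, Wheat)

For each strategy profile, look for a profitable unilateral deviation.
(Barley, Corn): Farm 1 can switch to Corn (0.8 → 3.9). Not NE.
(Barley, Soy): Farm 1 gets 3, best alternative 2.7; Farm 2 gets 5.8, best alternative 3. No profitable deviation — NE.
(Barley, Wheat): Farm 1 can switch to Corn (0.2 → 0.3). Not NE.
(Barley, Canola): Farm 1 can switch to Corn (5.8 → 5.9). Not NE.
(Corn, Corn): Farm 1 gets 3.9, best alternative 1.7; Farm 2 gets 5.9, best alternative 5.5. No profitable deviation — NE.
(Corn, Soy): Farm 1 can switch to Barley (0.5 → 3). Not NE.
(Corn, Wheat): Farm 1 can switch to Soy (0.3 → 3.8). Not NE.
(Corn, Canola): Farm 2 can switch to Corn (5.5 → 5.9). Not NE.
(Wheat, Wheat): Farm 1 gets 5.5, best alternative 3.8; Farm 2 gets 2, best alternative 1.4. No profitable deviation — NE.
(The remaining 11 profiles each have a profitable deviation by the same check.)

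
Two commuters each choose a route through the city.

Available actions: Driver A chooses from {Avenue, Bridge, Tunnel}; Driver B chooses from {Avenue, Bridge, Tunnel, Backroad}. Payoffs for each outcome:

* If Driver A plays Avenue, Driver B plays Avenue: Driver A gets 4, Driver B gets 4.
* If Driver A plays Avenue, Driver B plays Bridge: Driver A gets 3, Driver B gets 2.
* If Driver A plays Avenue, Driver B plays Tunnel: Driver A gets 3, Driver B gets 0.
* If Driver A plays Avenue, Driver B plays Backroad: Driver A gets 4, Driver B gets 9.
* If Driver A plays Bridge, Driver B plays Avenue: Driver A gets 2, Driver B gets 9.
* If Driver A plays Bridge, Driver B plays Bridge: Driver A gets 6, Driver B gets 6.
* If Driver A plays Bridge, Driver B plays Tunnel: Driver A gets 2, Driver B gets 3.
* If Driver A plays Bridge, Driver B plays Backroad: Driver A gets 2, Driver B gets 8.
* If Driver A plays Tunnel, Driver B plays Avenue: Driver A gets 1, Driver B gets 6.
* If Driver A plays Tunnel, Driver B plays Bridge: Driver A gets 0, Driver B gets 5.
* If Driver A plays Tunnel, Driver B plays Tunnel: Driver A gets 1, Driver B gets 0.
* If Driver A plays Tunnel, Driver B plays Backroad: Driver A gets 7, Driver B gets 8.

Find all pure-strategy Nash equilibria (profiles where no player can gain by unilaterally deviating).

For each player, find the best response to each opponent profile; mutual best responses are the pure NE.
Driver A against Avenue: payoffs 4, 2, 1 → best response Avenue.
Driver A against Bridge: payoffs 3, 6, 0 → best response Bridge.
Driver A against Tunnel: payoffs 3, 2, 1 → best response Avenue.
Driver A against Backroad: payoffs 4, 2, 7 → best response Tunnel.
Driver B against Avenue: payoffs 4, 2, 0, 9 → best response Backroad.
Driver B against Bridge: payoffs 9, 6, 3, 8 → best response Avenue.
Driver B against Tunnel: payoffs 6, 5, 0, 8 → best response Backroad.
Mutual best responses: (Tunnel, Backroad).

The unique pure-strategy Nash equilibrium is (Tunnel, Backroad).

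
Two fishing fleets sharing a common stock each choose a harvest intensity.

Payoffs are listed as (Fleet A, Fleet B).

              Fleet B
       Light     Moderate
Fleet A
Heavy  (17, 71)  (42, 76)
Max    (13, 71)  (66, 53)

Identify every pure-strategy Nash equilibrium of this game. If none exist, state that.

none

For each player, find the best response to each opponent profile; mutual best responses are the pure NE.
Fleet A against Light: payoffs 17, 13 → best response Heavy.
Fleet A against Moderate: payoffs 42, 66 → best response Max.
Fleet B against Heavy: payoffs 71, 76 → best response Moderate.
Fleet B against Max: payoffs 71, 53 → best response Light.
No profile is a mutual best response for all players.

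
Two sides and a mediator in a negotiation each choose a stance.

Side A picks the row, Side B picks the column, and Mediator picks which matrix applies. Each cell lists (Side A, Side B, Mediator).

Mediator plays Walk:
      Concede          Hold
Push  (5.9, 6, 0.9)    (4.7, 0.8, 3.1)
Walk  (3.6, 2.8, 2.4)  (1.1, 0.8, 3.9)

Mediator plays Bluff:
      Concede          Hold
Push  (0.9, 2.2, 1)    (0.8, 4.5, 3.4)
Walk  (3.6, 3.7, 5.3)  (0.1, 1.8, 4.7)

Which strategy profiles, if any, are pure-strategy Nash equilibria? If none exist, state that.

Side A against (Concede, Walk): payoffs 5.9, 3.6 → best response Push.
Side A against (Concede, Bluff): payoffs 0.9, 3.6 → best response Walk.
Side A against (Hold, Walk): payoffs 4.7, 1.1 → best response Push.
Side A against (Hold, Bluff): payoffs 0.8, 0.1 → best response Push.
Side B against (Push, Walk): payoffs 6, 0.8 → best response Concede.
Side B against (Push, Bluff): payoffs 2.2, 4.5 → best response Hold.
Side B against (Walk, Walk): payoffs 2.8, 0.8 → best response Concede.
Side B against (Walk, Bluff): payoffs 3.7, 1.8 → best response Concede.
Mediator against (Push, Concede): payoffs 0.9, 1 → best response Bluff.
Mediator against (Push, Hold): payoffs 3.1, 3.4 → best response Bluff.
Mediator against (Walk, Concede): payoffs 2.4, 5.3 → best response Bluff.
Mediator against (Walk, Hold): payoffs 3.9, 4.7 → best response Bluff.
Mutual best responses: (Push, Hold, Bluff); (Walk, Concede, Bluff).

Pure-strategy Nash equilibria: (Push, Hold, Bluff); (Walk, Concede, Bluff)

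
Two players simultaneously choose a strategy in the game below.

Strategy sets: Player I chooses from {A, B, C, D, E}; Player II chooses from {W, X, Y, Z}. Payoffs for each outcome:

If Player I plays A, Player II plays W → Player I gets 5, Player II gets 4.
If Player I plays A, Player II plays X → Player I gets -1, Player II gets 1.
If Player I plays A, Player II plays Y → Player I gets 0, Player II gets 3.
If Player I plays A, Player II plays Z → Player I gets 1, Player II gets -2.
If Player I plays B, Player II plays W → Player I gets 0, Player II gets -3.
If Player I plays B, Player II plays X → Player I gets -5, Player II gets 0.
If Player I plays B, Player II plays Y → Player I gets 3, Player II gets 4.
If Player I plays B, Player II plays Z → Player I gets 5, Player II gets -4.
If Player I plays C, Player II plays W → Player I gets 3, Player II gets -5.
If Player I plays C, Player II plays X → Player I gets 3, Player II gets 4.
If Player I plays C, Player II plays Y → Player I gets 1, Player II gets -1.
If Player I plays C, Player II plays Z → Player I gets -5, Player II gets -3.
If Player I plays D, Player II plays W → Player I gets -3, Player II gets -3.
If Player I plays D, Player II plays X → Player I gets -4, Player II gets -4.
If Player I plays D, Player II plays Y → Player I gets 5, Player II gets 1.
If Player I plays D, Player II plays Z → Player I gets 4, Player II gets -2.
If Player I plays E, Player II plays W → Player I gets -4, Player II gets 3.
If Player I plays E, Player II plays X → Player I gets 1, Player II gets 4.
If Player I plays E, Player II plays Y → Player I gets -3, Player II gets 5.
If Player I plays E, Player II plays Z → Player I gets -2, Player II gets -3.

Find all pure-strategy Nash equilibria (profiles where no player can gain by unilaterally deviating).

For each player, find the best response to each opponent profile; mutual best responses are the pure NE.
Player I against W: payoffs 5, 0, 3, -3, -4 → best response A.
Player I against X: payoffs -1, -5, 3, -4, 1 → best response C.
Player I against Y: payoffs 0, 3, 1, 5, -3 → best response D.
Player I against Z: payoffs 1, 5, -5, 4, -2 → best response B.
Player II against A: payoffs 4, 1, 3, -2 → best response W.
Player II against B: payoffs -3, 0, 4, -4 → best response Y.
Player II against C: payoffs -5, 4, -1, -3 → best response X.
Player II against D: payoffs -3, -4, 1, -2 → best response Y.
Player II against E: payoffs 3, 4, 5, -3 → best response Y.
Mutual best responses: (A, W); (C, X); (D, Y).

(A, W), (C, X), (D, Y)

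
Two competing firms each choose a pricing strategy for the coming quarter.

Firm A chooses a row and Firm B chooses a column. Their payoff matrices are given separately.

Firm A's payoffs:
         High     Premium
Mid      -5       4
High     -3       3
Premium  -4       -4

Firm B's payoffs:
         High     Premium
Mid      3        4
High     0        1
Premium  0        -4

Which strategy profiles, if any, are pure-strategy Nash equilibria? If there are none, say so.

Pure NE: (Mid, Premium)

Mark each player's best response to every combination of opponents' strategies; a profile where every player is best-responding is a pure Nash equilibrium.
Firm A against High: payoffs -5, -3, -4 → best response High.
Firm A against Premium: payoffs 4, 3, -4 → best response Mid.
Firm B against Mid: payoffs 3, 4 → best response Premium.
Firm B against High: payoffs 0, 1 → best response Premium.
Firm B against Premium: payoffs 0, -4 → best response High.
Mutual best responses: (Mid, Premium).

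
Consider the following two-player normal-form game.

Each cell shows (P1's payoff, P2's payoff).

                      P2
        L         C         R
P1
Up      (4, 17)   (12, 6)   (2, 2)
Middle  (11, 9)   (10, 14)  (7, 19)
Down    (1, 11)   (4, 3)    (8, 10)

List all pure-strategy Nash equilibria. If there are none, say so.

(Up, L): P1 can switch to Middle (4 → 11). Not NE.
(Up, C): P2 can switch to L (6 → 17). Not NE.
(Up, R): P1 can switch to Middle (2 → 7). Not NE.
(Middle, L): P2 can switch to C (9 → 14). Not NE.
(Middle, C): P1 can switch to Up (10 → 12). Not NE.
(Middle, R): P1 can switch to Down (7 → 8). Not NE.
(Down, L): P1 can switch to Up (1 → 4). Not NE.
(Down, C): P1 can switch to Up (4 → 12). Not NE.
(The remaining 1 profile has a profitable deviation by the same check.)

There is no pure-strategy Nash equilibrium.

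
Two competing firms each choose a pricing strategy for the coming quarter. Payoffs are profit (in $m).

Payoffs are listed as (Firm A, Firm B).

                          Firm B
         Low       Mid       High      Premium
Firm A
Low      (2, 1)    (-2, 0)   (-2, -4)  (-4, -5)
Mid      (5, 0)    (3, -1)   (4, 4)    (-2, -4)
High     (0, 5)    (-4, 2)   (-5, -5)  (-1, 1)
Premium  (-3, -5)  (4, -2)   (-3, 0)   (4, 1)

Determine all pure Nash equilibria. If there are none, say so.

Pure-strategy Nash equilibria: (Mid, High); (Premium, Premium)

(Low, Low): Firm A can switch to Mid (2 → 5). Not NE.
(Low, Mid): Firm A can switch to Mid (-2 → 3). Not NE.
(Low, High): Firm A can switch to Mid (-2 → 4). Not NE.
(Low, Premium): Firm A can switch to Mid (-4 → -2). Not NE.
(Mid, Low): Firm B can switch to High (0 → 4). Not NE.
(Mid, Mid): Firm A can switch to Premium (3 → 4). Not NE.
(Mid, High): Firm A gets 4, best alternative -2; Firm B gets 4, best alternative 0. No profitable deviation — NE.
(Mid, Premium): Firm A can switch to High (-2 → -1). Not NE.
(High, Low): Firm A can switch to Low (0 → 2). Not NE.
(High, Mid): Firm A can switch to Low (-4 → -2). Not NE.
(High, High): Firm A can switch to Low (-5 → -2). Not NE.
(High, Premium): Firm A can switch to Premium (-1 → 4). Not NE.
(Premium, Low): Firm A can switch to Low (-3 → 2). Not NE.
(Premium, Premium): Firm A gets 4, best alternative -1; Firm B gets 1, best alternative 0. No profitable deviation — NE.
(The remaining 2 profiles each have a profitable deviation by the same check.)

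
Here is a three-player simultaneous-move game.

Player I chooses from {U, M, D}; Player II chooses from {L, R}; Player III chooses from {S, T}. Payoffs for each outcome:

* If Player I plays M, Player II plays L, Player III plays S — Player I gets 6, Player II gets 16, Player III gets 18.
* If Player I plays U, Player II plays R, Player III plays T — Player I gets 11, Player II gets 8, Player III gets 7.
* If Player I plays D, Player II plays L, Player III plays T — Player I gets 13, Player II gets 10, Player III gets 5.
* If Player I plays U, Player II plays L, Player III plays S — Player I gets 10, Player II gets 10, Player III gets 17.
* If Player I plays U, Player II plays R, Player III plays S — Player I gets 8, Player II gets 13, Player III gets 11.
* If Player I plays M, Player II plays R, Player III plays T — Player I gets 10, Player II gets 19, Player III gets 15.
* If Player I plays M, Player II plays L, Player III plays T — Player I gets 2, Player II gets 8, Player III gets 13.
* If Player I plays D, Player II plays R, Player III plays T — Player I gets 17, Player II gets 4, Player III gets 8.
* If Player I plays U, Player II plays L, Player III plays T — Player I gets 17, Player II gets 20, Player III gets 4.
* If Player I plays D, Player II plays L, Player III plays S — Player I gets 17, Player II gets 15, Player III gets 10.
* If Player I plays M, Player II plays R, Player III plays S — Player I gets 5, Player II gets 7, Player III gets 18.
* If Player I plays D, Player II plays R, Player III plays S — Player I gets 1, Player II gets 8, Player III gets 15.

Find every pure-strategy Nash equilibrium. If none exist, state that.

Player I against (L, S): payoffs 10, 6, 17 → best response D.
Player I against (L, T): payoffs 17, 2, 13 → best response U.
Player I against (R, S): payoffs 8, 5, 1 → best response U.
Player I against (R, T): payoffs 11, 10, 17 → best response D.
Player II against (U, S): payoffs 10, 13 → best response R.
Player II against (U, T): payoffs 20, 8 → best response L.
Player II against (M, S): payoffs 16, 7 → best response L.
Player II against (M, T): payoffs 8, 19 → best response R.
Player II against (D, S): payoffs 15, 8 → best response L.
Player II against (D, T): payoffs 10, 4 → best response L.
Player III against (U, L): payoffs 17, 4 → best response S.
Player III against (U, R): payoffs 11, 7 → best response S.
Player III against (M, L): payoffs 18, 13 → best response S.
Player III against (M, R): payoffs 18, 15 → best response S.
Player III against (D, L): payoffs 10, 5 → best response S.
Player III against (D, R): payoffs 15, 8 → best response S.
Mutual best responses: (U, R, S); (D, L, S).

(U, R, S) and (D, L, S)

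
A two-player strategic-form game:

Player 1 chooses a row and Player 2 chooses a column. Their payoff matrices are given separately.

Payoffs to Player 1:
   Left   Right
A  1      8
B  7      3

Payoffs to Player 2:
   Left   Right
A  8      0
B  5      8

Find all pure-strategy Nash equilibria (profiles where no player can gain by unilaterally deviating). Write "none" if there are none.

(A, Left): Player 1 can switch to B (1 → 7). Not NE.
(A, Right): Player 2 can switch to Left (0 → 8). Not NE.
(B, Left): Player 2 can switch to Right (5 → 8). Not NE.
(B, Right): Player 1 can switch to A (3 → 8). Not NE.

No pure-strategy Nash equilibrium.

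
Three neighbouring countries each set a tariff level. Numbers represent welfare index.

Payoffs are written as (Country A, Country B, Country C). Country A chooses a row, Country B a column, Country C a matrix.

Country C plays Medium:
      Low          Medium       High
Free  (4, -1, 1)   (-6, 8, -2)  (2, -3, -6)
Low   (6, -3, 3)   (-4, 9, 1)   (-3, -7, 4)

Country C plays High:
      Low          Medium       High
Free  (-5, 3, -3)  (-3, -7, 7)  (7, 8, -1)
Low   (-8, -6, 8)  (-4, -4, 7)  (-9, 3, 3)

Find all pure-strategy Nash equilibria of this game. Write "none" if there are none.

Check each profile: it is a Nash equilibrium iff no player can strictly gain by switching unilaterally.
(Free, Low, Medium): Country A can switch to Low (4 → 6). Not NE.
(Free, Low, High): Country B can switch to High (3 → 8). Not NE.
(Free, Medium, Medium): Country A can switch to Low (-6 → -4). Not NE.
(Free, Medium, High): Country B can switch to Low (-7 → 3). Not NE.
(Free, High, Medium): Country B can switch to Low (-3 → -1). Not NE.
(Free, High, High): Country A gets 7, best alternative -9; Country B gets 8, best alternative 3; Country C gets -1, best alternative -6. No profitable deviation — NE.
(Low, Low, Medium): Country B can switch to Medium (-3 → 9). Not NE.
(Low, Low, High): Country A can switch to Free (-8 → -5). Not NE.
(Low, Medium, Medium): Country C can switch to High (1 → 7). Not NE.
(The remaining 3 profiles each have a profitable deviation by the same check.)

(Free, High, High)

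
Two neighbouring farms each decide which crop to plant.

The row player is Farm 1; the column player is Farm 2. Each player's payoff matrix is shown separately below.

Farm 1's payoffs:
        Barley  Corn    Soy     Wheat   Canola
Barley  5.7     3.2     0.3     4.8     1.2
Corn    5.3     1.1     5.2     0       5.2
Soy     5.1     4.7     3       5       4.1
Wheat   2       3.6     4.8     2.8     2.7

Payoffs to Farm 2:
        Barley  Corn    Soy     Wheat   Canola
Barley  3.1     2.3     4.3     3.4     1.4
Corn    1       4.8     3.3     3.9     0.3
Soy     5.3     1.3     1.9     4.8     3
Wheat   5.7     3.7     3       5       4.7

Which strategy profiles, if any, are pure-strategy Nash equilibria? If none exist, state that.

Check each profile: it is a Nash equilibrium iff no player can strictly gain by switching unilaterally.
(Barley, Barley): Farm 2 can switch to Soy (3.1 → 4.3). Not NE.
(Barley, Corn): Farm 1 can switch to Soy (3.2 → 4.7). Not NE.
(Barley, Soy): Farm 1 can switch to Corn (0.3 → 5.2). Not NE.
(Barley, Wheat): Farm 1 can switch to Soy (4.8 → 5). Not NE.
(Barley, Canola): Farm 1 can switch to Corn (1.2 → 5.2). Not NE.
(Corn, Barley): Farm 1 can switch to Barley (5.3 → 5.7). Not NE.
(Corn, Corn): Farm 1 can switch to Barley (1.1 → 3.2). Not NE.
(Corn, Soy): Farm 2 can switch to Corn (3.3 → 4.8). Not NE.
(The remaining 12 profiles each have a profitable deviation by the same check.)

none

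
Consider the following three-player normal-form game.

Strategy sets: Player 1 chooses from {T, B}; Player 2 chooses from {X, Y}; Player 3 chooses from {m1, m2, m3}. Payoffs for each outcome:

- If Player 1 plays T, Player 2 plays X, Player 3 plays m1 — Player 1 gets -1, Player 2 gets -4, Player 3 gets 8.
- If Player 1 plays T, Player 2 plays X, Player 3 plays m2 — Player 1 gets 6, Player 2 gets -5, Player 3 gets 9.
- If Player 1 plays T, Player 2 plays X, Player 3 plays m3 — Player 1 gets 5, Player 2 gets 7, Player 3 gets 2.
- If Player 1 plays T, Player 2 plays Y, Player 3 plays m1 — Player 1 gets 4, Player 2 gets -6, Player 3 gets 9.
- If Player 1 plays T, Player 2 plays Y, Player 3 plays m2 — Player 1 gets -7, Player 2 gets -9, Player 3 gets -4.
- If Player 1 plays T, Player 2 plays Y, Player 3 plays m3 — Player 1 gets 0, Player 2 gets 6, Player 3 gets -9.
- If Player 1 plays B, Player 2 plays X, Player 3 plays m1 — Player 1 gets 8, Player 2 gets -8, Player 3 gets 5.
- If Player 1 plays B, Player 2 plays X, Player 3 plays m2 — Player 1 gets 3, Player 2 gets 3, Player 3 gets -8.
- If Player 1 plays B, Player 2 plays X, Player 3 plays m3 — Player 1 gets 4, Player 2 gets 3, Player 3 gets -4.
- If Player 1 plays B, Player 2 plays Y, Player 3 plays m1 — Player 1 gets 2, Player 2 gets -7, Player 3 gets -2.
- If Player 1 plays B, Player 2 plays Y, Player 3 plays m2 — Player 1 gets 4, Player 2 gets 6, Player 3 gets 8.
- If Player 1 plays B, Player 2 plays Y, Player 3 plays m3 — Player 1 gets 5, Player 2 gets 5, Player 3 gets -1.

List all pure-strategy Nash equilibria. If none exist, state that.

Player 1 against (X, m1): payoffs -1, 8 → best response B.
Player 1 against (X, m2): payoffs 6, 3 → best response T.
Player 1 against (X, m3): payoffs 5, 4 → best response T.
Player 1 against (Y, m1): payoffs 4, 2 → best response T.
Player 1 against (Y, m2): payoffs -7, 4 → best response B.
Player 1 against (Y, m3): payoffs 0, 5 → best response B.
Player 2 against (T, m1): payoffs -4, -6 → best response X.
Player 2 against (T, m2): payoffs -5, -9 → best response X.
Player 2 against (T, m3): payoffs 7, 6 → best response X.
Player 2 against (B, m1): payoffs -8, -7 → best response Y.
Player 2 against (B, m2): payoffs 3, 6 → best response Y.
Player 2 against (B, m3): payoffs 3, 5 → best response Y.
Player 3 against (T, X): payoffs 8, 9, 2 → best response m2.
Player 3 against (T, Y): payoffs 9, -4, -9 → best response m1.
Player 3 against (B, X): payoffs 5, -8, -4 → best response m1.
Player 3 against (B, Y): payoffs -2, 8, -1 → best response m2.
Mutual best responses: (T, X, m2); (B, Y, m2).

The pure Nash equilibria are (T, X, m2), (B, Y, m2).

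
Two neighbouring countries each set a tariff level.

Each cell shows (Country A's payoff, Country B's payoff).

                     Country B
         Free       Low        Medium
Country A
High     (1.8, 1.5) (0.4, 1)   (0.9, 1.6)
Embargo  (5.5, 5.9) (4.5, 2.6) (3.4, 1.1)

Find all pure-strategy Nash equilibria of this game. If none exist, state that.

(Embargo, Free)

(High, Free): Country A can switch to Embargo (1.8 → 5.5). Not NE.
(High, Low): Country A can switch to Embargo (0.4 → 4.5). Not NE.
(High, Medium): Country A can switch to Embargo (0.9 → 3.4). Not NE.
(Embargo, Free): Country A gets 5.5, best alternative 1.8; Country B gets 5.9, best alternative 2.6. No profitable deviation — NE.
(Embargo, Low): Country B can switch to Free (2.6 → 5.9). Not NE.
(Embargo, Medium): Country B can switch to Free (1.1 → 5.9). Not NE.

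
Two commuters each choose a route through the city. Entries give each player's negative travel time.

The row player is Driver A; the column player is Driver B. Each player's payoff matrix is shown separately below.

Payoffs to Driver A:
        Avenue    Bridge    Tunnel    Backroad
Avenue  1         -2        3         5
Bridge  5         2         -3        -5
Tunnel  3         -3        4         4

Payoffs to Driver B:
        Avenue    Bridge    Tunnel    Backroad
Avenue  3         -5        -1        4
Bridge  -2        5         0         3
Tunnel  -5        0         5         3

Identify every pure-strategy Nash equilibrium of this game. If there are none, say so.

Driver A against Avenue: payoffs 1, 5, 3 → best response Bridge.
Driver A against Bridge: payoffs -2, 2, -3 → best response Bridge.
Driver A against Tunnel: payoffs 3, -3, 4 → best response Tunnel.
Driver A against Backroad: payoffs 5, -5, 4 → best response Avenue.
Driver B against Avenue: payoffs 3, -5, -1, 4 → best response Backroad.
Driver B against Bridge: payoffs -2, 5, 0, 3 → best response Bridge.
Driver B against Tunnel: payoffs -5, 0, 5, 3 → best response Tunnel.
Mutual best responses: (Avenue, Backroad); (Bridge, Bridge); (Tunnel, Tunnel).

The pure Nash equilibria are (Avenue, Backroad); (Bridge, Bridge); (Tunnel, Tunnel).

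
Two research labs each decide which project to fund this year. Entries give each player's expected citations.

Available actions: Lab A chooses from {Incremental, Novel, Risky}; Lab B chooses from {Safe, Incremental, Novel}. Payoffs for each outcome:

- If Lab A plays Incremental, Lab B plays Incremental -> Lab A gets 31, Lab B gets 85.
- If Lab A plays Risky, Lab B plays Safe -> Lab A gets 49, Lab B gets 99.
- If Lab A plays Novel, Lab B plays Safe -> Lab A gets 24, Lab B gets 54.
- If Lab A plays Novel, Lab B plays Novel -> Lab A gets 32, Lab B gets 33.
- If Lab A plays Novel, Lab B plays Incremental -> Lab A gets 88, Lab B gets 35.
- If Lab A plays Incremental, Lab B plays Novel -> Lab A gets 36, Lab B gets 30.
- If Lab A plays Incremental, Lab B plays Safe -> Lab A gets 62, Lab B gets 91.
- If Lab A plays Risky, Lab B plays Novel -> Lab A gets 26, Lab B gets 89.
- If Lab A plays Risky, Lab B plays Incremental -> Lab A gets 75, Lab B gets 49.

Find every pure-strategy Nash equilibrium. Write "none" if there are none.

(Incremental, Safe)

For each strategy profile, look for a profitable unilateral deviation.
(Incremental, Safe): Lab A gets 62, best alternative 49; Lab B gets 91, best alternative 85. No profitable deviation — NE.
(Incremental, Incremental): Lab A can switch to Novel (31 → 88). Not NE.
(Incremental, Novel): Lab B can switch to Safe (30 → 91). Not NE.
(Novel, Safe): Lab A can switch to Incremental (24 → 62). Not NE.
(Novel, Incremental): Lab B can switch to Safe (35 → 54). Not NE.
(Novel, Novel): Lab A can switch to Incremental (32 → 36). Not NE.
(Risky, Safe): Lab A can switch to Incremental (49 → 62). Not NE.
(Risky, Incremental): Lab A can switch to Novel (75 → 88). Not NE.
(Risky, Novel): Lab A can switch to Incremental (26 → 36). Not NE.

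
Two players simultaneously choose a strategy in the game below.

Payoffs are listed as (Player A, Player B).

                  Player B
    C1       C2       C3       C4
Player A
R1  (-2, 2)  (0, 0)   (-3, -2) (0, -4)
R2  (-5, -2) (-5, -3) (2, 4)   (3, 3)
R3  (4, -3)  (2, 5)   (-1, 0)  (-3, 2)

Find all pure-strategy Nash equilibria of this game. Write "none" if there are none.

Player A against C1: payoffs -2, -5, 4 → best response R3.
Player A against C2: payoffs 0, -5, 2 → best response R3.
Player A against C3: payoffs -3, 2, -1 → best response R2.
Player A against C4: payoffs 0, 3, -3 → best response R2.
Player B against R1: payoffs 2, 0, -2, -4 → best response C1.
Player B against R2: payoffs -2, -3, 4, 3 → best response C3.
Player B against R3: payoffs -3, 5, 0, 2 → best response C2.
Mutual best responses: (R2, C3); (R3, C2).

Pure-strategy Nash equilibria: (R2, C3); (R3, C2)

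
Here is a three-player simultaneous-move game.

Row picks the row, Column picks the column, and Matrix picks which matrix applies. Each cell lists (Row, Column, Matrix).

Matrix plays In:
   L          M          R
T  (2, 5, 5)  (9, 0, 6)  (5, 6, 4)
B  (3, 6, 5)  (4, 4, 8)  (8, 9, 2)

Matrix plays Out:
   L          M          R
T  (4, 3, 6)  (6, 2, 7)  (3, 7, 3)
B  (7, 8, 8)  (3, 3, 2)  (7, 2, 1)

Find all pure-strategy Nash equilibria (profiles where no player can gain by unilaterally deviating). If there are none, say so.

(B, L, Out); (B, R, In)

Row against (L, In): payoffs 2, 3 → best response B.
Row against (L, Out): payoffs 4, 7 → best response B.
Row against (M, In): payoffs 9, 4 → best response T.
Row against (M, Out): payoffs 6, 3 → best response T.
Row against (R, In): payoffs 5, 8 → best response B.
Row against (R, Out): payoffs 3, 7 → best response B.
Column against (T, In): payoffs 5, 0, 6 → best response R.
Column against (T, Out): payoffs 3, 2, 7 → best response R.
Column against (B, In): payoffs 6, 4, 9 → best response R.
Column against (B, Out): payoffs 8, 3, 2 → best response L.
Matrix against (T, L): payoffs 5, 6 → best response Out.
Matrix against (T, M): payoffs 6, 7 → best response Out.
Matrix against (T, R): payoffs 4, 3 → best response In.
Matrix against (B, L): payoffs 5, 8 → best response Out.
Matrix against (B, M): payoffs 8, 2 → best response In.
Matrix against (B, R): payoffs 2, 1 → best response In.
Mutual best responses: (B, L, Out); (B, R, In).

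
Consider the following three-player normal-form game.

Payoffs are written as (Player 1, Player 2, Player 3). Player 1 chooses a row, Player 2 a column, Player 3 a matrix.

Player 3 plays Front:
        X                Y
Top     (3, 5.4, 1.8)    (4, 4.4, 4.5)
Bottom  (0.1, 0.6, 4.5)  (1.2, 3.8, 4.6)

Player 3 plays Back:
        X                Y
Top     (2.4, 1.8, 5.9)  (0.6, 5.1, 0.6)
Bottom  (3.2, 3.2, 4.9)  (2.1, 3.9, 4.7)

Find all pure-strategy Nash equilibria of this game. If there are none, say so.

Check each profile: it is a Nash equilibrium iff no player can strictly gain by switching unilaterally.
(Top, X, Front): Player 3 can switch to Back (1.8 → 5.9). Not NE.
(Top, X, Back): Player 1 can switch to Bottom (2.4 → 3.2). Not NE.
(Top, Y, Front): Player 2 can switch to X (4.4 → 5.4). Not NE.
(Top, Y, Back): Player 1 can switch to Bottom (0.6 → 2.1). Not NE.
(Bottom, X, Front): Player 1 can switch to Top (0.1 → 3). Not NE.
(Bottom, X, Back): Player 2 can switch to Y (3.2 → 3.9). Not NE.
(Bottom, Y, Front): Player 1 can switch to Top (1.2 → 4). Not NE.
(Bottom, Y, Back): Player 1 gets 2.1, best alternative 0.6; Player 2 gets 3.9, best alternative 3.2; Player 3 gets 4.7, best alternative 4.6. No profitable deviation — NE.

(Bottom, Y, Back)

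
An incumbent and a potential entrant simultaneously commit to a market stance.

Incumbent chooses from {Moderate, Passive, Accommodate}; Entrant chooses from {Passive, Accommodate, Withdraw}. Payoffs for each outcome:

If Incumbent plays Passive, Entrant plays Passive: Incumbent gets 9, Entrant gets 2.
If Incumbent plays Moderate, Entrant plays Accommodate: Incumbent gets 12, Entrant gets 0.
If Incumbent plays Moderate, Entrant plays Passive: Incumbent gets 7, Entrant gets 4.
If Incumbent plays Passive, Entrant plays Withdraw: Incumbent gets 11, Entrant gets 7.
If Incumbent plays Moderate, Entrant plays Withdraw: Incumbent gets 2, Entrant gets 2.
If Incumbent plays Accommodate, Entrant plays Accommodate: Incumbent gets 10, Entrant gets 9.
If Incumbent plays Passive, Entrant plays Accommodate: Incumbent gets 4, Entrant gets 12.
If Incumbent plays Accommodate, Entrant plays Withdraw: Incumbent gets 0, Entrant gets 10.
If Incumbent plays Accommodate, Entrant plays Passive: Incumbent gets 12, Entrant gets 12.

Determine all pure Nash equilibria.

Incumbent against Passive: payoffs 7, 9, 12 → best response Accommodate.
Incumbent against Accommodate: payoffs 12, 4, 10 → best response Moderate.
Incumbent against Withdraw: payoffs 2, 11, 0 → best response Passive.
Entrant against Moderate: payoffs 4, 0, 2 → best response Passive.
Entrant against Passive: payoffs 2, 12, 7 → best response Accommodate.
Entrant against Accommodate: payoffs 12, 9, 10 → best response Passive.
Mutual best responses: (Accommodate, Passive).

Pure NE: (Accommodate, Passive)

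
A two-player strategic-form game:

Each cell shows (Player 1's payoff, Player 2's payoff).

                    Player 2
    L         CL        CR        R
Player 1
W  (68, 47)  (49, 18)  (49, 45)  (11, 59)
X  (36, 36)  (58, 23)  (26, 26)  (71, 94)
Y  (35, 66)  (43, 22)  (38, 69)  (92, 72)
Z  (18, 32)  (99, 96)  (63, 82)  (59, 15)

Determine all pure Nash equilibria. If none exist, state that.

(W, L): Player 2 can switch to R (47 → 59). Not NE.
(W, CL): Player 1 can switch to X (49 → 58). Not NE.
(W, CR): Player 1 can switch to Z (49 → 63). Not NE.
(W, R): Player 1 can switch to X (11 → 71). Not NE.
(X, L): Player 1 can switch to W (36 → 68). Not NE.
(X, CL): Player 1 can switch to Z (58 → 99). Not NE.
(Y, R): Player 1 gets 92, best alternative 71; Player 2 gets 72, best alternative 69. No profitable deviation — NE.
(Z, CL): Player 1 gets 99, best alternative 58; Player 2 gets 96, best alternative 82. No profitable deviation — NE.
(The remaining 8 profiles each have a profitable deviation by the same check.)

The pure Nash equilibria are (Y, R); (Z, CL).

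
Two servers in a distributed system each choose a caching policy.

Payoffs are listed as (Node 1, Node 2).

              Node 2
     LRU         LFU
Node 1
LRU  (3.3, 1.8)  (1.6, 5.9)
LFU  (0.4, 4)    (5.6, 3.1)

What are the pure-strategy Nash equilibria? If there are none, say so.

none

Mark each player's best response to every combination of opponents' strategies; a profile where every player is best-responding is a pure Nash equilibrium.
Node 1 against LRU: payoffs 3.3, 0.4 → best response LRU.
Node 1 against LFU: payoffs 1.6, 5.6 → best response LFU.
Node 2 against LRU: payoffs 1.8, 5.9 → best response LFU.
Node 2 against LFU: payoffs 4, 3.1 → best response LRU.
No profile is a mutual best response for all players.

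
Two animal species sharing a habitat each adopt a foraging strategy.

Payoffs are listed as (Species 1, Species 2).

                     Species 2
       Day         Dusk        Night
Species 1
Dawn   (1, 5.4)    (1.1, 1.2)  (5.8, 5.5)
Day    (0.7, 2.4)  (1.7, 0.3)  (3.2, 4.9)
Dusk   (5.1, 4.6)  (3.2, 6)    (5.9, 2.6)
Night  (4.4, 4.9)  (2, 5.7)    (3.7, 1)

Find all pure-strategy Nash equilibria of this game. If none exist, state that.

(Dusk, Dusk)

Species 1 against Day: payoffs 1, 0.7, 5.1, 4.4 → best response Dusk.
Species 1 against Dusk: payoffs 1.1, 1.7, 3.2, 2 → best response Dusk.
Species 1 against Night: payoffs 5.8, 3.2, 5.9, 3.7 → best response Dusk.
Species 2 against Dawn: payoffs 5.4, 1.2, 5.5 → best response Night.
Species 2 against Day: payoffs 2.4, 0.3, 4.9 → best response Night.
Species 2 against Dusk: payoffs 4.6, 6, 2.6 → best response Dusk.
Species 2 against Night: payoffs 4.9, 5.7, 1 → best response Dusk.
Mutual best responses: (Dusk, Dusk).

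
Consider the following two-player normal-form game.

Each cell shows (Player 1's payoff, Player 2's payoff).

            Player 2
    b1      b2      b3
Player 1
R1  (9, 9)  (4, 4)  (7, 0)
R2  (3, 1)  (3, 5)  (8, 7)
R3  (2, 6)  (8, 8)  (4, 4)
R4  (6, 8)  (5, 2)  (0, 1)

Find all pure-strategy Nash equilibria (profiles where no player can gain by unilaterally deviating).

Player 1 against b1: payoffs 9, 3, 2, 6 → best response R1.
Player 1 against b2: payoffs 4, 3, 8, 5 → best response R3.
Player 1 against b3: payoffs 7, 8, 4, 0 → best response R2.
Player 2 against R1: payoffs 9, 4, 0 → best response b1.
Player 2 against R2: payoffs 1, 5, 7 → best response b3.
Player 2 against R3: payoffs 6, 8, 4 → best response b2.
Player 2 against R4: payoffs 8, 2, 1 → best response b1.
Mutual best responses: (R1, b1); (R2, b3); (R3, b2).

The pure Nash equilibria are (R1, b1) and (R2, b3) and (R3, b2).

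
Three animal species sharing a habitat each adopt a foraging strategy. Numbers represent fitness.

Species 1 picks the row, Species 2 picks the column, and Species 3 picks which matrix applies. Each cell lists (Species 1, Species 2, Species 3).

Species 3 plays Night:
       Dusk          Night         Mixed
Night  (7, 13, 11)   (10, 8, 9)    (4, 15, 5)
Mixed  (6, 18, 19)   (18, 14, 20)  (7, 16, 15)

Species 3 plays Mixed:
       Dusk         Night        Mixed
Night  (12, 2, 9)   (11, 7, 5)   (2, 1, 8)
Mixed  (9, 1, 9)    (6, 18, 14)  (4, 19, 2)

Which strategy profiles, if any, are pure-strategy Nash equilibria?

For each strategy profile, look for a profitable unilateral deviation.
(Night, Dusk, Night): Species 2 can switch to Mixed (13 → 15). Not NE.
(Night, Dusk, Mixed): Species 2 can switch to Night (2 → 7). Not NE.
(Night, Night, Night): Species 1 can switch to Mixed (10 → 18). Not NE.
(Night, Night, Mixed): Species 3 can switch to Night (5 → 9). Not NE.
(Night, Mixed, Night): Species 1 can switch to Mixed (4 → 7). Not NE.
(Night, Mixed, Mixed): Species 1 can switch to Mixed (2 → 4). Not NE.
(Mixed, Dusk, Night): Species 1 can switch to Night (6 → 7). Not NE.
(Mixed, Dusk, Mixed): Species 1 can switch to Night (9 → 12). Not NE.
(Mixed, Night, Night): Species 2 can switch to Dusk (14 → 18). Not NE.
(Mixed, Night, Mixed): Species 1 can switch to Night (6 → 11). Not NE.
(The remaining 2 profiles each have a profitable deviation by the same check.)

none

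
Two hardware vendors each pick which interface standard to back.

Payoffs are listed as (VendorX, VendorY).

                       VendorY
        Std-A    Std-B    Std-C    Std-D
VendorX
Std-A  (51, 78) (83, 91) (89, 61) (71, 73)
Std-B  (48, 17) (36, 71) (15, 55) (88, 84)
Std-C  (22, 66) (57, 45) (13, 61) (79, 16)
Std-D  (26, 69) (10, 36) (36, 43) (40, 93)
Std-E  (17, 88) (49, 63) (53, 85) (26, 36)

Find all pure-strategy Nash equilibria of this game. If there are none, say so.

VendorX against Std-A: payoffs 51, 48, 22, 26, 17 → best response Std-A.
VendorX against Std-B: payoffs 83, 36, 57, 10, 49 → best response Std-A.
VendorX against Std-C: payoffs 89, 15, 13, 36, 53 → best response Std-A.
VendorX against Std-D: payoffs 71, 88, 79, 40, 26 → best response Std-B.
VendorY against Std-A: payoffs 78, 91, 61, 73 → best response Std-B.
VendorY against Std-B: payoffs 17, 71, 55, 84 → best response Std-D.
VendorY against Std-C: payoffs 66, 45, 61, 16 → best response Std-A.
VendorY against Std-D: payoffs 69, 36, 43, 93 → best response Std-D.
VendorY against Std-E: payoffs 88, 63, 85, 36 → best response Std-A.
Mutual best responses: (Std-A, Std-B); (Std-B, Std-D).

Pure-strategy Nash equilibria: (Std-A, Std-B); (Std-B, Std-D)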